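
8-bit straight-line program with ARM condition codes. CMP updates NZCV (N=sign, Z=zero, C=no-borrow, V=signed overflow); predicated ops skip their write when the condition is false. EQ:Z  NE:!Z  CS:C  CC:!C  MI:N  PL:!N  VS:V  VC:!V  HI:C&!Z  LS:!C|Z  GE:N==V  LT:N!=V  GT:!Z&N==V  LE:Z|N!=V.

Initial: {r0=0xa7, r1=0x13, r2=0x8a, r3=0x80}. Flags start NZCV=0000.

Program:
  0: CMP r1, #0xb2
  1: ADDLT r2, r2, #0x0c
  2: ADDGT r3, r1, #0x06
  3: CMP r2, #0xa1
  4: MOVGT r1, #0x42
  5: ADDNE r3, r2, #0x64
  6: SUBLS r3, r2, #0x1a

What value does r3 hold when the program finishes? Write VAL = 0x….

[0] flags=0000 → (cmp)
[1] flags=0000 LT?F → skip
[2] flags=0000 GT?T → r3=0x19
[3] flags=1000 → (cmp)
[4] flags=1000 GT?F → skip
[5] flags=1000 NE?T → r3=0xee
[6] flags=1000 LS?T → r3=0x70

VAL = 0x70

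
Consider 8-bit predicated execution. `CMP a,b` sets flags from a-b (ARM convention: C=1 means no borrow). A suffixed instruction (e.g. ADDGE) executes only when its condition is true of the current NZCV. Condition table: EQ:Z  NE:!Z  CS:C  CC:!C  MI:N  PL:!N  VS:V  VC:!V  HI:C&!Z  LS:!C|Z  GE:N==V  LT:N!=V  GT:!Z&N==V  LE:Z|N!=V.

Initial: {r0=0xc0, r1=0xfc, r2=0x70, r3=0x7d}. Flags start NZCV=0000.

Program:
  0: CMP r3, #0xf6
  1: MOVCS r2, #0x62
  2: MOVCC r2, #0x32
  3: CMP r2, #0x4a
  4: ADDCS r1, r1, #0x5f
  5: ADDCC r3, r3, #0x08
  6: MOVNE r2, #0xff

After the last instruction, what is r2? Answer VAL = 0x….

[0] flags=1001 → (cmp)
[1] flags=1001 CS?F → skip
[2] flags=1001 CC?T → r2=0x32
[3] flags=1000 → (cmp)
[4] flags=1000 CS?F → skip
[5] flags=1000 CC?T → r3=0x85
[6] flags=1000 NE?T → r2=0xff

VAL = 0xff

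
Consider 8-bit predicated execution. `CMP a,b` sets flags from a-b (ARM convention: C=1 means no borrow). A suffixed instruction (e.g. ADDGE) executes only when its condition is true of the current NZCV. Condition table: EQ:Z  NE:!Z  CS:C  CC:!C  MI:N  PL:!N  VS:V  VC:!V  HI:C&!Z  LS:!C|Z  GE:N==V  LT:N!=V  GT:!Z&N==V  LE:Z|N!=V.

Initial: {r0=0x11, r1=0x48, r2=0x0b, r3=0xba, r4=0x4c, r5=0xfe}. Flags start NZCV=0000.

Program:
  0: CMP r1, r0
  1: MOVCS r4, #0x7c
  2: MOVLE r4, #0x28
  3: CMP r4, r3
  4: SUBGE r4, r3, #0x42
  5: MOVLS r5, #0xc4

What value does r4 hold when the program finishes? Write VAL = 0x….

[0] flags=0010 → (cmp)
[1] flags=0010 CS?T → r4=0x7c
[2] flags=0010 LE?F → skip
[3] flags=1001 → (cmp)
[4] flags=1001 GE?T → r4=0x78
[5] flags=1001 LS?T → r5=0xc4

VAL = 0x78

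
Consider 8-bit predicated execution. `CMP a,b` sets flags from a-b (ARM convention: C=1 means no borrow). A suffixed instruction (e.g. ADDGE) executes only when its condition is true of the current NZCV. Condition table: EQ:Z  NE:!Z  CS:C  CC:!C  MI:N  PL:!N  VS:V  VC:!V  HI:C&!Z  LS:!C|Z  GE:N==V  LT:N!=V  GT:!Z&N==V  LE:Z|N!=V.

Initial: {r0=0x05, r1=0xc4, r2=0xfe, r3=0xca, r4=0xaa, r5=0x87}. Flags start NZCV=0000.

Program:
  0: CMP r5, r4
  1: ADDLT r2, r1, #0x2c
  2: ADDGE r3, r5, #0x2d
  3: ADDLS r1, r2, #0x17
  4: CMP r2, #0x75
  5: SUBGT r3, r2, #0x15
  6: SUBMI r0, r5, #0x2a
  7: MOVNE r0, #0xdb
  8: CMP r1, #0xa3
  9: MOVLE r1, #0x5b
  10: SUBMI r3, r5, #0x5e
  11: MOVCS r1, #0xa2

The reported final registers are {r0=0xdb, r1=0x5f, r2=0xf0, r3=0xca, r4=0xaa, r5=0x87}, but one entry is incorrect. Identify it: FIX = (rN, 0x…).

[0] flags=1000 → (cmp)
[1] flags=1000 LT?T → r2=0xf0
[2] flags=1000 GE?F → skip
[3] flags=1000 LS?T → r1=0x07
[4] flags=0011 → (cmp)
[5] flags=0011 GT?F → skip
[6] flags=0011 MI?F → skip
[7] flags=0011 NE?T → r0=0xdb
[8] flags=0000 → (cmp)
[9] flags=0000 LE?F → skip
[10] flags=0000 MI?F → skip
[11] flags=0000 CS?F → skip

FIX = (r1, 0x07)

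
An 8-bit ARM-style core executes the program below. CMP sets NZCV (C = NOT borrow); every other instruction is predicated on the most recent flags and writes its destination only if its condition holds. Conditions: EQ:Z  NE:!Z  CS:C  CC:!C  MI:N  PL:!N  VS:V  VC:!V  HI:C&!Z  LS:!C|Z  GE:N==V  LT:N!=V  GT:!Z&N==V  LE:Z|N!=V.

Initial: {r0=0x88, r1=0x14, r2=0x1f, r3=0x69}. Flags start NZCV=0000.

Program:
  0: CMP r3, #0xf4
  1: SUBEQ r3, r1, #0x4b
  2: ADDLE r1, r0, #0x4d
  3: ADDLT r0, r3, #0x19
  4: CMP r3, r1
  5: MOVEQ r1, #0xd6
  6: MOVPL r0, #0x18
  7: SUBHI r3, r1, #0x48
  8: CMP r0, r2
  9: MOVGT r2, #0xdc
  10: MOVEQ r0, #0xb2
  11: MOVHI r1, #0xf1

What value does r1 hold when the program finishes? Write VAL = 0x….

VAL = 0x14

[0] flags=0000 → (cmp)
[1] flags=0000 EQ?F → skip
[2] flags=0000 LE?F → skip
[3] flags=0000 LT?F → skip
[4] flags=0010 → (cmp)
[5] flags=0010 EQ?F → skip
[6] flags=0010 PL?T → r0=0x18
[7] flags=0010 HI?T → r3=0xcc
[8] flags=1000 → (cmp)
[9] flags=1000 GT?F → skip
[10] flags=1000 EQ?F → skip
[11] flags=1000 HI?F → skip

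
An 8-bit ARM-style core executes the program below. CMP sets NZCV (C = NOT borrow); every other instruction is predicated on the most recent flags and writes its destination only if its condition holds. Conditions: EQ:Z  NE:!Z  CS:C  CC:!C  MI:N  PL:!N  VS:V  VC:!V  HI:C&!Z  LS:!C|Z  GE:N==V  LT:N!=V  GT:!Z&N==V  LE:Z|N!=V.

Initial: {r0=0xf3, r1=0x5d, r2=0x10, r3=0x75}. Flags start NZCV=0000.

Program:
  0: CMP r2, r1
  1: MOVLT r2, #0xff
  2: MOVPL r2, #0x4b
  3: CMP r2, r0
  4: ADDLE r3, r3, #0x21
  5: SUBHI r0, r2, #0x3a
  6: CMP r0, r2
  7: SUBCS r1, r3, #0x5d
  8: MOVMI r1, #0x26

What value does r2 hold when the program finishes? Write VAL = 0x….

[0] flags=1000 → (cmp)
[1] flags=1000 LT?T → r2=0xff
[2] flags=1000 PL?F → skip
[3] flags=0010 → (cmp)
[4] flags=0010 LE?F → skip
[5] flags=0010 HI?T → r0=0xc5
[6] flags=1000 → (cmp)
[7] flags=1000 CS?F → skip
[8] flags=1000 MI?T → r1=0x26

VAL = 0xff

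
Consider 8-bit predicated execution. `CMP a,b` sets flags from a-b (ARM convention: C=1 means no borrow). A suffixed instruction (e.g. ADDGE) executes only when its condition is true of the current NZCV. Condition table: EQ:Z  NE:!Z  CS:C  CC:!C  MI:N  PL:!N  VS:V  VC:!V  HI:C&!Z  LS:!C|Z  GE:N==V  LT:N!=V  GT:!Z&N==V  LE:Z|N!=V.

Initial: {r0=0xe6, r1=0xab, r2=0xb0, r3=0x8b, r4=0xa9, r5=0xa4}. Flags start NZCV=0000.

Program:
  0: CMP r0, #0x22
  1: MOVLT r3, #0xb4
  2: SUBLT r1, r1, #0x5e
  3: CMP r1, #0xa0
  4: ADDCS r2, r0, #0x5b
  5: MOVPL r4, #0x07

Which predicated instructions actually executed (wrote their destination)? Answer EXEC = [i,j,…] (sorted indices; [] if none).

[0] flags=1010 → (cmp)
[1] flags=1010 LT?T → r3=0xb4
[2] flags=1010 LT?T → r1=0x4d
[3] flags=1001 → (cmp)
[4] flags=1001 CS?F → skip
[5] flags=1001 PL?F → skip

EXEC = [1,2]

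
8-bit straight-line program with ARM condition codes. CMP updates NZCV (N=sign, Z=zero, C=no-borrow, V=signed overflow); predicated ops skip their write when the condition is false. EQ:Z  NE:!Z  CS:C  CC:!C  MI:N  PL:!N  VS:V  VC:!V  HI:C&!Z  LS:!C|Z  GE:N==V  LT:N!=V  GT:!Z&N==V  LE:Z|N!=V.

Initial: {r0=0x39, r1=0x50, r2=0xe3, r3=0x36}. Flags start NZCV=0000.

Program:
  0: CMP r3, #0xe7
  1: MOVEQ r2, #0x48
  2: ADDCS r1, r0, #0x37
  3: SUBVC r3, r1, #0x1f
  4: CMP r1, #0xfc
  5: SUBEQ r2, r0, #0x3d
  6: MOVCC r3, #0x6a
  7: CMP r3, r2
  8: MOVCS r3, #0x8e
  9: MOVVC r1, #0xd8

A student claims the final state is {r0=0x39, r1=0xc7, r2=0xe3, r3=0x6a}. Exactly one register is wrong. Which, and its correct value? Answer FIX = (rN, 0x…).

0: ✓ CMP  NZCV=0000
1: · MOVEQ
2: · ADDCS
3: ✓ SUBVC  r3←0x31
4: ✓ CMP  NZCV=0000
5: · SUBEQ
6: ✓ MOVCC  r3←0x6a
7: ✓ CMP  NZCV=1001
8: · MOVCS
9: · MOVVC

FIX = (r1, 0x50)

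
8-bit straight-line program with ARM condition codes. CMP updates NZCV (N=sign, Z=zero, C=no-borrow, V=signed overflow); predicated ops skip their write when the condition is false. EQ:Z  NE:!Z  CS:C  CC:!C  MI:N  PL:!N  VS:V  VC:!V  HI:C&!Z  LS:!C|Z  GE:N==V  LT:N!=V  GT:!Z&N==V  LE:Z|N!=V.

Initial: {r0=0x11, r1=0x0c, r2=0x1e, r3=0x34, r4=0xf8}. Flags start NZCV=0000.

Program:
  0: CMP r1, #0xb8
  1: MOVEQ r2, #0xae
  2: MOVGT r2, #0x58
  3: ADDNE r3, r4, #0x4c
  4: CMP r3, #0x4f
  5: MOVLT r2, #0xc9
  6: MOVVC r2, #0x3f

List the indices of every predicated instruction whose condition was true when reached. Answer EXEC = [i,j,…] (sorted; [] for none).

[0] flags=0000 → (cmp)
[1] flags=0000 EQ?F → skip
[2] flags=0000 GT?T → r2=0x58
[3] flags=0000 NE?T → r3=0x44
[4] flags=1000 → (cmp)
[5] flags=1000 LT?T → r2=0xc9
[6] flags=1000 VC?T → r2=0x3f

EXEC = [2,3,5,6]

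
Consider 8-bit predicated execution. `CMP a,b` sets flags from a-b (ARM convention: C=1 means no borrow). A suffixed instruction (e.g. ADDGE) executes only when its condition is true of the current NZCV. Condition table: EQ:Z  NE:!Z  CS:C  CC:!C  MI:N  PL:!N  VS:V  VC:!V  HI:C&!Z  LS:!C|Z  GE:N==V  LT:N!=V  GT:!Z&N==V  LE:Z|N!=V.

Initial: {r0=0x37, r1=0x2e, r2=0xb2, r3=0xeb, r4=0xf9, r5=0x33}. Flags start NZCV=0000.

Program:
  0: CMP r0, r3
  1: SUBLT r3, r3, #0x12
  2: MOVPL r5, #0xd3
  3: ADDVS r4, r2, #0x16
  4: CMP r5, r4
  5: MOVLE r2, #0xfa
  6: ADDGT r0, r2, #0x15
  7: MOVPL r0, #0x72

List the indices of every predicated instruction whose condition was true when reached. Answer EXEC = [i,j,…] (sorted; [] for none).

EXEC = [2,5]

[0] flags=0000 → (cmp)
[1] flags=0000 LT?F → skip
[2] flags=0000 PL?T → r5=0xd3
[3] flags=0000 VS?F → skip
[4] flags=1000 → (cmp)
[5] flags=1000 LE?T → r2=0xfa
[6] flags=1000 GT?F → skip
[7] flags=1000 PL?F → skip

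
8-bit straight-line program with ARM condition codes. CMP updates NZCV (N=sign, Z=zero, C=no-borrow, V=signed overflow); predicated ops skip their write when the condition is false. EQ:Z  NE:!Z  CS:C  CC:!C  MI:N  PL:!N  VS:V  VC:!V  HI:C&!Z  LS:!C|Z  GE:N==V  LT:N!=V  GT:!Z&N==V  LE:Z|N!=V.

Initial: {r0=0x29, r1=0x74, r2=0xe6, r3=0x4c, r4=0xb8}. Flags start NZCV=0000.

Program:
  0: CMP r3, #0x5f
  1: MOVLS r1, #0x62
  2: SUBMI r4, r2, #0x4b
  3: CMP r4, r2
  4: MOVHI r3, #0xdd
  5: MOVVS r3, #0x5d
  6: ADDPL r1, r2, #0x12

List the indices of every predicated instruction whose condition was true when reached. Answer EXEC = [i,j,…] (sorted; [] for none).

EXEC = [1,2]

0: ✓ CMP  NZCV=1000
1: ✓ MOVLS  r1←0x62
2: ✓ SUBMI  r4←0x9b
3: ✓ CMP  NZCV=1000
4: · MOVHI
5: · MOVVS
6: · ADDPL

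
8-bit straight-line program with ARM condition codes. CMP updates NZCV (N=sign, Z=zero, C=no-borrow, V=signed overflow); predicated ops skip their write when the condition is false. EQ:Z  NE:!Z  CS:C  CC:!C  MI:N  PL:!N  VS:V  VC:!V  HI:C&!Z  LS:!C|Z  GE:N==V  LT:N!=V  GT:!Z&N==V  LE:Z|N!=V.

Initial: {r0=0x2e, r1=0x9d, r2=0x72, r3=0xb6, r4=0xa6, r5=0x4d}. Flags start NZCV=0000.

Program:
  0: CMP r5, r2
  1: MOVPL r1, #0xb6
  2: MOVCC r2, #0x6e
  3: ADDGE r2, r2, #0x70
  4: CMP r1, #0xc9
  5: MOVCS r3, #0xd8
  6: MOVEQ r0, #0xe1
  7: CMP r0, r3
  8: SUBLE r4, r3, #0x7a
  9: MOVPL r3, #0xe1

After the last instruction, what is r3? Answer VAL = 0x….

VAL = 0xe1

[0] flags=1000 → (cmp)
[1] flags=1000 PL?F → skip
[2] flags=1000 CC?T → r2=0x6e
[3] flags=1000 GE?F → skip
[4] flags=1000 → (cmp)
[5] flags=1000 CS?F → skip
[6] flags=1000 EQ?F → skip
[7] flags=0000 → (cmp)
[8] flags=0000 LE?F → skip
[9] flags=0000 PL?T → r3=0xe1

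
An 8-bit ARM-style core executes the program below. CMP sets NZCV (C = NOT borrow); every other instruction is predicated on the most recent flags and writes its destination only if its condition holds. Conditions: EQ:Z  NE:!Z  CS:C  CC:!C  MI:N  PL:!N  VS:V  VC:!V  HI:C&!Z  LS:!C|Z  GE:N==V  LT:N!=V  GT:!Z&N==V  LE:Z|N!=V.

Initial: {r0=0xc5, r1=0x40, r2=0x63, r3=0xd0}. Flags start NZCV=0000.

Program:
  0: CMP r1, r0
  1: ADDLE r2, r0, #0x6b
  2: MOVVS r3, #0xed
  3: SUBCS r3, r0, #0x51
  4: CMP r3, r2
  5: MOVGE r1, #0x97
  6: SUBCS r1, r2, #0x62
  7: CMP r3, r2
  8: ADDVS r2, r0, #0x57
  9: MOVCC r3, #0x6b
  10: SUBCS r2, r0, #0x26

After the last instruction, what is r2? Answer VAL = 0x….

[0] flags=0000 → (cmp)
[1] flags=0000 LE?F → skip
[2] flags=0000 VS?F → skip
[3] flags=0000 CS?F → skip
[4] flags=0011 → (cmp)
[5] flags=0011 GE?F → skip
[6] flags=0011 CS?T → r1=0x01
[7] flags=0011 → (cmp)
[8] flags=0011 VS?T → r2=0x1c
[9] flags=0011 CC?F → skip
[10] flags=0011 CS?T → r2=0x9f

VAL = 0x9f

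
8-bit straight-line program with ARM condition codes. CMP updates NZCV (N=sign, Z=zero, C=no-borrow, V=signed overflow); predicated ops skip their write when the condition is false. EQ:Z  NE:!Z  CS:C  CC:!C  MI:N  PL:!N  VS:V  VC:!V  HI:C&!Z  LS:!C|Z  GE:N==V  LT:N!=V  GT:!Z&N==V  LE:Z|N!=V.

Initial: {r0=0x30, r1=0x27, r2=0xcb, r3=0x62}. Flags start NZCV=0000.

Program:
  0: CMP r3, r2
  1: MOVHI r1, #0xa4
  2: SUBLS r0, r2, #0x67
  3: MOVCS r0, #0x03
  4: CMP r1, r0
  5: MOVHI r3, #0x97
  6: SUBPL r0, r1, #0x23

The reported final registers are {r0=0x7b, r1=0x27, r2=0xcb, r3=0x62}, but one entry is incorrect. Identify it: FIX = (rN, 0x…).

FIX = (r0, 0x64)

0: ✓ CMP  NZCV=1001
1: · MOVHI
2: ✓ SUBLS  r0←0x64
3: · MOVCS
4: ✓ CMP  NZCV=1000
5: · MOVHI
6: · SUBPL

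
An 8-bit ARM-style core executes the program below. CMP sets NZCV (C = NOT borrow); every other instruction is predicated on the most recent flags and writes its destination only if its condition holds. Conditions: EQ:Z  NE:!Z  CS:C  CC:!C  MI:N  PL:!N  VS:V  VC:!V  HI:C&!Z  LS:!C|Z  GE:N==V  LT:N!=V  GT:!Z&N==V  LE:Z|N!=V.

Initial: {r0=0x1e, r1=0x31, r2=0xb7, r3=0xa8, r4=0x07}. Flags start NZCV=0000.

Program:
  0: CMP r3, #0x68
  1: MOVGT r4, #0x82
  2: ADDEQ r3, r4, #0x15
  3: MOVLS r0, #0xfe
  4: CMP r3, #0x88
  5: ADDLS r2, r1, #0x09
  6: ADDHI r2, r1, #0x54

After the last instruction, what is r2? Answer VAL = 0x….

VAL = 0x85

[0] flags=0011 → (cmp)
[1] flags=0011 GT?F → skip
[2] flags=0011 EQ?F → skip
[3] flags=0011 LS?F → skip
[4] flags=0010 → (cmp)
[5] flags=0010 LS?F → skip
[6] flags=0010 HI?T → r2=0x85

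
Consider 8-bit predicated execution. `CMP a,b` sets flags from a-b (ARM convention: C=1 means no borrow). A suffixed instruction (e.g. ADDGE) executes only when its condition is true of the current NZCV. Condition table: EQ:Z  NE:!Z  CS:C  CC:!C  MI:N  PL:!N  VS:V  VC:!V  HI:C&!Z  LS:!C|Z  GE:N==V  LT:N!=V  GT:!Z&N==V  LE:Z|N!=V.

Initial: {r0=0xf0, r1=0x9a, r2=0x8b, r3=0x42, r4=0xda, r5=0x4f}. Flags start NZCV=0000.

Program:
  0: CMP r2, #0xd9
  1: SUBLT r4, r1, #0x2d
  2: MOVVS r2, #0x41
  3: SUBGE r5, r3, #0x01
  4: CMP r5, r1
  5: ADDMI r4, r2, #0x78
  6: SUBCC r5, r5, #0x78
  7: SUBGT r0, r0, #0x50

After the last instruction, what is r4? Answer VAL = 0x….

0: ✓ CMP  NZCV=1000
1: ✓ SUBLT  r4←0x6d
2: · MOVVS
3: · SUBGE
4: ✓ CMP  NZCV=1001
5: ✓ ADDMI  r4←0x03
6: ✓ SUBCC  r5←0xd7
7: ✓ SUBGT  r0←0xa0

VAL = 0x03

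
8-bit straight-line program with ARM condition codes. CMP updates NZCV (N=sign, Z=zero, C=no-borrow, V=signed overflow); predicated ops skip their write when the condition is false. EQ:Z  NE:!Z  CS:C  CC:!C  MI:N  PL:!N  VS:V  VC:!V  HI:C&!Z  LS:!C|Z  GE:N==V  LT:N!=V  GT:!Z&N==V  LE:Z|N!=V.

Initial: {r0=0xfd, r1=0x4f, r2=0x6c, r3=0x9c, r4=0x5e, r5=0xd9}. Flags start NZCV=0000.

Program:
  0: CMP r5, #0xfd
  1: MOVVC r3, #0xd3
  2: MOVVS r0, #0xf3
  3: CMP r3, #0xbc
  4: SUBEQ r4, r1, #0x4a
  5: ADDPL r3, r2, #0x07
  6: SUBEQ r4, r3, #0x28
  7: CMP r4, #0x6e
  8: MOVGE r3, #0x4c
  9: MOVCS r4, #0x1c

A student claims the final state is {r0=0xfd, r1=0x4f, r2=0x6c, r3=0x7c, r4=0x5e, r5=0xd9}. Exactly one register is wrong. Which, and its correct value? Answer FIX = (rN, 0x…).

FIX = (r3, 0x73)

[0] flags=1000 → (cmp)
[1] flags=1000 VC?T → r3=0xd3
[2] flags=1000 VS?F → skip
[3] flags=0010 → (cmp)
[4] flags=0010 EQ?F → skip
[5] flags=0010 PL?T → r3=0x73
[6] flags=0010 EQ?F → skip
[7] flags=1000 → (cmp)
[8] flags=1000 GE?F → skip
[9] flags=1000 CS?F → skip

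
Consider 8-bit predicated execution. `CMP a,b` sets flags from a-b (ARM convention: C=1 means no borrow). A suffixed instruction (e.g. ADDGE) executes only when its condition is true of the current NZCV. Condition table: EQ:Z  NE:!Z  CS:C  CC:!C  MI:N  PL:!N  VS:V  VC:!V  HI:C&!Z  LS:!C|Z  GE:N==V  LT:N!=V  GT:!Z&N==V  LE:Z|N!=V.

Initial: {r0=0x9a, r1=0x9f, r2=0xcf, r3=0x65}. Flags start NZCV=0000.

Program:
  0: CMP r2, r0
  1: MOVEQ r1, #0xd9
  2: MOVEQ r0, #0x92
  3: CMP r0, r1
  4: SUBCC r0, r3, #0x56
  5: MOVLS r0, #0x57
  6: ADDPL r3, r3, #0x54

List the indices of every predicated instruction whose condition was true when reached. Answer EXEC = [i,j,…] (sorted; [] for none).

[0] flags=0010 → (cmp)
[1] flags=0010 EQ?F → skip
[2] flags=0010 EQ?F → skip
[3] flags=1000 → (cmp)
[4] flags=1000 CC?T → r0=0x0f
[5] flags=1000 LS?T → r0=0x57
[6] flags=1000 PL?F → skip

EXEC = [4,5]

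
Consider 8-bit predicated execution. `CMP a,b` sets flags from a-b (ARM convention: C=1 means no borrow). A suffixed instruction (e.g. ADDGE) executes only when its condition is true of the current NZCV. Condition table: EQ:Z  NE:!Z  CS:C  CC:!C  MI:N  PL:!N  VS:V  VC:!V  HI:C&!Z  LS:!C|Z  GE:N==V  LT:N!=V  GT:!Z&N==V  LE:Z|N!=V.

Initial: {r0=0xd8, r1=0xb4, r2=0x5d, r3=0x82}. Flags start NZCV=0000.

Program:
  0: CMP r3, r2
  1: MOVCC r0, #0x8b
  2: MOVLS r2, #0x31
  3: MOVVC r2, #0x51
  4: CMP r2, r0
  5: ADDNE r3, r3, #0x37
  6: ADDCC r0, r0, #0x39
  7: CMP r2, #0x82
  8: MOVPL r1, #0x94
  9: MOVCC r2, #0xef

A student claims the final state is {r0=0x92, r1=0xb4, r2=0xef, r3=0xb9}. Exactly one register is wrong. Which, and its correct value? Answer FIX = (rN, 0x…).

0: ✓ CMP  NZCV=0011
1: · MOVCC
2: · MOVLS
3: · MOVVC
4: ✓ CMP  NZCV=1001
5: ✓ ADDNE  r3←0xb9
6: ✓ ADDCC  r0←0x11
7: ✓ CMP  NZCV=1001
8: · MOVPL
9: ✓ MOVCC  r2←0xef

FIX = (r0, 0x11)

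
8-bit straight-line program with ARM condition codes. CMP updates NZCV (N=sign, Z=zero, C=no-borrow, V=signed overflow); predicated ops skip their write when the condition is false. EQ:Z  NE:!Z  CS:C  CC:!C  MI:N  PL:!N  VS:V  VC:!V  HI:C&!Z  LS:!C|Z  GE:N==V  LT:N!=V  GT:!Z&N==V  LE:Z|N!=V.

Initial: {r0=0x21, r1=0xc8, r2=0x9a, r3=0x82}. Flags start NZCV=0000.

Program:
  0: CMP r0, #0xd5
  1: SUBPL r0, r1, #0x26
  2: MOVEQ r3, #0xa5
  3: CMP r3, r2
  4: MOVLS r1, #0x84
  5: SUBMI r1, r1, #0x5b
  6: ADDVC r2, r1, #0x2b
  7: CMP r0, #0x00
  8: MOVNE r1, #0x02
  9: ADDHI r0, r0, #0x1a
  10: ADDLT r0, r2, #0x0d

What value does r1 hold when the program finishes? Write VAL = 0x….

0: ✓ CMP  NZCV=0000
1: ✓ SUBPL  r0←0xa2
2: · MOVEQ
3: ✓ CMP  NZCV=1000
4: ✓ MOVLS  r1←0x84
5: ✓ SUBMI  r1←0x29
6: ✓ ADDVC  r2←0x54
7: ✓ CMP  NZCV=1010
8: ✓ MOVNE  r1←0x02
9: ✓ ADDHI  r0←0xbc
10: ✓ ADDLT  r0←0x61

VAL = 0x02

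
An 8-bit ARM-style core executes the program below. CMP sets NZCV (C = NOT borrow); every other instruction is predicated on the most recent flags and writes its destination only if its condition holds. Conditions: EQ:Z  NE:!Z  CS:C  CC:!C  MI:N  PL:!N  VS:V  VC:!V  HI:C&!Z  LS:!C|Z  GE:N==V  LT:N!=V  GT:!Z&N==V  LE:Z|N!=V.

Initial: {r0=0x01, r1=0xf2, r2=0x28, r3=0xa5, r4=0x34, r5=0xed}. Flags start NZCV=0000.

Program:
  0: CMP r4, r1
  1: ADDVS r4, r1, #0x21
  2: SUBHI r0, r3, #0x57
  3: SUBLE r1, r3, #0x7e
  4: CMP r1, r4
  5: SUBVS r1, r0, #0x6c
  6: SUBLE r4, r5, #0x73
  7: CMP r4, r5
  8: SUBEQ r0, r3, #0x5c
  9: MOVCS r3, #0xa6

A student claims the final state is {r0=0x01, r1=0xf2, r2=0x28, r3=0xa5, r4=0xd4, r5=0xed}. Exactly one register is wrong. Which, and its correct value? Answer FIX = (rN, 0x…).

0: ✓ CMP  NZCV=0000
1: · ADDVS
2: · SUBHI
3: · SUBLE
4: ✓ CMP  NZCV=1010
5: · SUBVS
6: ✓ SUBLE  r4←0x7a
7: ✓ CMP  NZCV=1001
8: · SUBEQ
9: · MOVCS

FIX = (r4, 0x7a)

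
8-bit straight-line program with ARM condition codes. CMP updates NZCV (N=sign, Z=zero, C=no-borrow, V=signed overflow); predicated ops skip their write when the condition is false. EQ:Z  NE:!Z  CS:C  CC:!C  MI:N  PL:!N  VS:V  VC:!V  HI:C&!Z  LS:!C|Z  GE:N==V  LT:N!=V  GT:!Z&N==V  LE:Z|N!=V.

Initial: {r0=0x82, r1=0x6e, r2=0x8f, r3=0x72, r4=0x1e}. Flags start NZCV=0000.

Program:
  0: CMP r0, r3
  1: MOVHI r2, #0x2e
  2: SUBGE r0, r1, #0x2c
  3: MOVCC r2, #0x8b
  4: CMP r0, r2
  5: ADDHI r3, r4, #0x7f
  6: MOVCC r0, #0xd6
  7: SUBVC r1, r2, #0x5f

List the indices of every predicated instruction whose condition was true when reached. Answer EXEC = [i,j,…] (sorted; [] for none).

EXEC = [1,5]

[0] flags=0011 → (cmp)
[1] flags=0011 HI?T → r2=0x2e
[2] flags=0011 GE?F → skip
[3] flags=0011 CC?F → skip
[4] flags=0011 → (cmp)
[5] flags=0011 HI?T → r3=0x9d
[6] flags=0011 CC?F → skip
[7] flags=0011 VC?F → skip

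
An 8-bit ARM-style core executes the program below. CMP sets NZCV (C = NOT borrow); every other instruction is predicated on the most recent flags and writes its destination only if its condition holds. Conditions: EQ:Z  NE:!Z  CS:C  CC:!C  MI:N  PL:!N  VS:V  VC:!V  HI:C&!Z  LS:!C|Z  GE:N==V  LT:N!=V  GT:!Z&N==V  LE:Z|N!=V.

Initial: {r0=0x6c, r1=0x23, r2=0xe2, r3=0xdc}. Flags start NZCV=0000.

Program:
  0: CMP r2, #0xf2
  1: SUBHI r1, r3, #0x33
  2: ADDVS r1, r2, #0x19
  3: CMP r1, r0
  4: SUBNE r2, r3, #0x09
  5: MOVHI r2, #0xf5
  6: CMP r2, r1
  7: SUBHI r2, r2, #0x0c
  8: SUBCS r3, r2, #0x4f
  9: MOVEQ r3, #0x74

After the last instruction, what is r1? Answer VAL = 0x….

0: ✓ CMP  NZCV=1000
1: · SUBHI
2: · ADDVS
3: ✓ CMP  NZCV=1000
4: ✓ SUBNE  r2←0xd3
5: · MOVHI
6: ✓ CMP  NZCV=1010
7: ✓ SUBHI  r2←0xc7
8: ✓ SUBCS  r3←0x78
9: · MOVEQ

VAL = 0x23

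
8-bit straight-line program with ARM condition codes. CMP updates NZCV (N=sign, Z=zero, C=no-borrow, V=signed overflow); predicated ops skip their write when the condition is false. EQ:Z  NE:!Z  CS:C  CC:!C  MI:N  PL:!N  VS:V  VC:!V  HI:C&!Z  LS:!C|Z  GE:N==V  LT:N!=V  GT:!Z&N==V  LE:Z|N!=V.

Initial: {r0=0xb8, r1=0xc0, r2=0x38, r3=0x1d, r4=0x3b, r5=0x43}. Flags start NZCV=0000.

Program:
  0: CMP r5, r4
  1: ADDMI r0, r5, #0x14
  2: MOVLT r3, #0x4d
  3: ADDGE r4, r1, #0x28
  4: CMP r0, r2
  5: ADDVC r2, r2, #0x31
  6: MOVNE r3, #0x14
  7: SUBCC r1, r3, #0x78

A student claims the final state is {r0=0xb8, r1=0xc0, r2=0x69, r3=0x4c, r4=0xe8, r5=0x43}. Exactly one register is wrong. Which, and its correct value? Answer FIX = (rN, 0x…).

FIX = (r3, 0x14)

0: ✓ CMP  NZCV=0010
1: · ADDMI
2: · MOVLT
3: ✓ ADDGE  r4←0xe8
4: ✓ CMP  NZCV=1010
5: ✓ ADDVC  r2←0x69
6: ✓ MOVNE  r3←0x14
7: · SUBCC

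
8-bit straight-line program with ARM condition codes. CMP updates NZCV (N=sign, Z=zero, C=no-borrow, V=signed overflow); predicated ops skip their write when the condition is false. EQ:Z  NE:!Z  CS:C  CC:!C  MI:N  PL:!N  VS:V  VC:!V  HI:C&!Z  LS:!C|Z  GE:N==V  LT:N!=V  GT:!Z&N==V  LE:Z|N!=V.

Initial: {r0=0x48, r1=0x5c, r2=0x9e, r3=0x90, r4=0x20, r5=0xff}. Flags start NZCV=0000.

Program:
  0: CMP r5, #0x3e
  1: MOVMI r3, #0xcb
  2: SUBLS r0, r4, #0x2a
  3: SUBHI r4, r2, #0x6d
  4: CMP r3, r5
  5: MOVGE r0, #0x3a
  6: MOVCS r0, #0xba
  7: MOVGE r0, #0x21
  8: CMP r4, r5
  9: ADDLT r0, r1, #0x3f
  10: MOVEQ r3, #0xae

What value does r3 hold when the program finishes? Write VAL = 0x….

VAL = 0xcb

0: ✓ CMP  NZCV=1010
1: ✓ MOVMI  r3←0xcb
2: · SUBLS
3: ✓ SUBHI  r4←0x31
4: ✓ CMP  NZCV=1000
5: · MOVGE
6: · MOVCS
7: · MOVGE
8: ✓ CMP  NZCV=0000
9: · ADDLT
10: · MOVEQ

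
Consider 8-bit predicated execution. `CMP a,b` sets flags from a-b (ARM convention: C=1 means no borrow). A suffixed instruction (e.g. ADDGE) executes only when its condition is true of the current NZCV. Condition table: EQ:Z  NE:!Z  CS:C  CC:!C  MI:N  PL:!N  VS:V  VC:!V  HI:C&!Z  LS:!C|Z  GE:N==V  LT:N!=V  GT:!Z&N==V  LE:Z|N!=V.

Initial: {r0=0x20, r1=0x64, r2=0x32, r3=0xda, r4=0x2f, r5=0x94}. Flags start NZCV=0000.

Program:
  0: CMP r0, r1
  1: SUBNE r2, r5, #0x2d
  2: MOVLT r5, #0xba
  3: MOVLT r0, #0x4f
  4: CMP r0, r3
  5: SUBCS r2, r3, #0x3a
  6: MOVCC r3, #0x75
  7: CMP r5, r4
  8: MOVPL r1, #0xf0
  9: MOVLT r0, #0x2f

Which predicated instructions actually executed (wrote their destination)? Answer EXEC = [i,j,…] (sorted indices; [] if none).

0: ✓ CMP  NZCV=1000
1: ✓ SUBNE  r2←0x67
2: ✓ MOVLT  r5←0xba
3: ✓ MOVLT  r0←0x4f
4: ✓ CMP  NZCV=0000
5: · SUBCS
6: ✓ MOVCC  r3←0x75
7: ✓ CMP  NZCV=1010
8: · MOVPL
9: ✓ MOVLT  r0←0x2f

EXEC = [1,2,3,6,9]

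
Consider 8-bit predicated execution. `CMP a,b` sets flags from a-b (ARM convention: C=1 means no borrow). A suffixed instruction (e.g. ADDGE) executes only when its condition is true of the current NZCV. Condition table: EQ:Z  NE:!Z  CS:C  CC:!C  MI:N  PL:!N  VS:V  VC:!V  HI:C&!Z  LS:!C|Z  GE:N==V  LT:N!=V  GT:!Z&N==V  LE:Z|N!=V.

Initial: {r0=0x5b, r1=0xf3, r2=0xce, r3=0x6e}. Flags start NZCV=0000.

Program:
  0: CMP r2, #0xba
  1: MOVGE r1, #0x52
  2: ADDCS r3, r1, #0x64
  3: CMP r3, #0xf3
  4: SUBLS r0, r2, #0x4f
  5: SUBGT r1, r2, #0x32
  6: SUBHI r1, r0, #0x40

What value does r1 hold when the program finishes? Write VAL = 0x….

[0] flags=0010 → (cmp)
[1] flags=0010 GE?T → r1=0x52
[2] flags=0010 CS?T → r3=0xb6
[3] flags=1000 → (cmp)
[4] flags=1000 LS?T → r0=0x7f
[5] flags=1000 GT?F → skip
[6] flags=1000 HI?F → skip

VAL = 0x52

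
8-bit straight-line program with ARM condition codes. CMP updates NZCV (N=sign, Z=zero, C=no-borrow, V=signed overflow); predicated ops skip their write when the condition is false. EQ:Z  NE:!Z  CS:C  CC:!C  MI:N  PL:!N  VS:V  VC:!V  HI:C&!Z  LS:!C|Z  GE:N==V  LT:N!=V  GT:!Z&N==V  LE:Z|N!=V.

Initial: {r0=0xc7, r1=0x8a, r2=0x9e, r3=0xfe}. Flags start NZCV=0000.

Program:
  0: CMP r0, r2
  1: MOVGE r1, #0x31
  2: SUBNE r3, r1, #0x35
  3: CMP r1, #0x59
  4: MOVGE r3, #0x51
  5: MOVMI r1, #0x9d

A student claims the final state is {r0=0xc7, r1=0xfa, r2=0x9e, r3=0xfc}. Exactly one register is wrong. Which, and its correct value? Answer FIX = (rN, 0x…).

FIX = (r1, 0x9d)

0: ✓ CMP  NZCV=0010
1: ✓ MOVGE  r1←0x31
2: ✓ SUBNE  r3←0xfc
3: ✓ CMP  NZCV=1000
4: · MOVGE
5: ✓ MOVMI  r1←0x9d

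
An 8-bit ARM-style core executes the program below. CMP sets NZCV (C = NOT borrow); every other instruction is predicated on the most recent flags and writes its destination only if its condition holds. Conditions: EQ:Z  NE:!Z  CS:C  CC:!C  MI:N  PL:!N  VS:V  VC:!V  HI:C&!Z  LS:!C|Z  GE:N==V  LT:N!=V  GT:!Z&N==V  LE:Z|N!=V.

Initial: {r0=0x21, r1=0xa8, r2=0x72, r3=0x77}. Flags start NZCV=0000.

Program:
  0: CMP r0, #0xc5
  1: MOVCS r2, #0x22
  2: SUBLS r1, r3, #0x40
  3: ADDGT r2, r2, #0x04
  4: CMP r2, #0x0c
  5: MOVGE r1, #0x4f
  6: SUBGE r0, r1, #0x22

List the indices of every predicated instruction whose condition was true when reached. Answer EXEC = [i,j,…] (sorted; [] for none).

EXEC = [2,3,5,6]

0: ✓ CMP  NZCV=0000
1: · MOVCS
2: ✓ SUBLS  r1←0x37
3: ✓ ADDGT  r2←0x76
4: ✓ CMP  NZCV=0010
5: ✓ MOVGE  r1←0x4f
6: ✓ SUBGE  r0←0x2d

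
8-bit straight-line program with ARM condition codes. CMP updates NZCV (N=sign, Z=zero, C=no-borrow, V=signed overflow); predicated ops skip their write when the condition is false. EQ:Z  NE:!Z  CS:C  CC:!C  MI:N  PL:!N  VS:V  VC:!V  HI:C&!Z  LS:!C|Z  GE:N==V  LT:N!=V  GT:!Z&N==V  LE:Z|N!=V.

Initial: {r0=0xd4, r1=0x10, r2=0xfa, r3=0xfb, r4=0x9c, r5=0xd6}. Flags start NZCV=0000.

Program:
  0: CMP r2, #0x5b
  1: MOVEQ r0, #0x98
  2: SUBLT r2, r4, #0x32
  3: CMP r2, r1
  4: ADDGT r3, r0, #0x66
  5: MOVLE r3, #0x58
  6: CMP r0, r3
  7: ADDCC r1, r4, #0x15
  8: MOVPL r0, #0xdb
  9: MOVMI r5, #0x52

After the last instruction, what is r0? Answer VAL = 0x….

VAL = 0xd4

0: ✓ CMP  NZCV=1010
1: · MOVEQ
2: ✓ SUBLT  r2←0x6a
3: ✓ CMP  NZCV=0010
4: ✓ ADDGT  r3←0x3a
5: · MOVLE
6: ✓ CMP  NZCV=1010
7: · ADDCC
8: · MOVPL
9: ✓ MOVMI  r5←0x52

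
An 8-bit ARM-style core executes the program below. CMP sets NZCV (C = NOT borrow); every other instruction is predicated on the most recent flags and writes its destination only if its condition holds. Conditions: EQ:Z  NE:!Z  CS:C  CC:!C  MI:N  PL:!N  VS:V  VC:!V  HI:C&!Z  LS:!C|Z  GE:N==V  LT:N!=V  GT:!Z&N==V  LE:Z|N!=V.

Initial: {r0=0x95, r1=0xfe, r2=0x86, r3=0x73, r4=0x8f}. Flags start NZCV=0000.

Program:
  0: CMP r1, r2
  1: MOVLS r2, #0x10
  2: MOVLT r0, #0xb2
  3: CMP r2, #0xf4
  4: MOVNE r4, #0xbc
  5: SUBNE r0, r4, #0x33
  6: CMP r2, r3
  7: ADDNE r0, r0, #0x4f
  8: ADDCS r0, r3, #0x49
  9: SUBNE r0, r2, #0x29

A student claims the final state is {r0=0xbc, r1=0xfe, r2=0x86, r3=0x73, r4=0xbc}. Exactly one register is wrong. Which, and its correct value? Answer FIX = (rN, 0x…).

0: ✓ CMP  NZCV=0010
1: · MOVLS
2: · MOVLT
3: ✓ CMP  NZCV=1000
4: ✓ MOVNE  r4←0xbc
5: ✓ SUBNE  r0←0x89
6: ✓ CMP  NZCV=0011
7: ✓ ADDNE  r0←0xd8
8: ✓ ADDCS  r0←0xbc
9: ✓ SUBNE  r0←0x5d

FIX = (r0, 0x5d)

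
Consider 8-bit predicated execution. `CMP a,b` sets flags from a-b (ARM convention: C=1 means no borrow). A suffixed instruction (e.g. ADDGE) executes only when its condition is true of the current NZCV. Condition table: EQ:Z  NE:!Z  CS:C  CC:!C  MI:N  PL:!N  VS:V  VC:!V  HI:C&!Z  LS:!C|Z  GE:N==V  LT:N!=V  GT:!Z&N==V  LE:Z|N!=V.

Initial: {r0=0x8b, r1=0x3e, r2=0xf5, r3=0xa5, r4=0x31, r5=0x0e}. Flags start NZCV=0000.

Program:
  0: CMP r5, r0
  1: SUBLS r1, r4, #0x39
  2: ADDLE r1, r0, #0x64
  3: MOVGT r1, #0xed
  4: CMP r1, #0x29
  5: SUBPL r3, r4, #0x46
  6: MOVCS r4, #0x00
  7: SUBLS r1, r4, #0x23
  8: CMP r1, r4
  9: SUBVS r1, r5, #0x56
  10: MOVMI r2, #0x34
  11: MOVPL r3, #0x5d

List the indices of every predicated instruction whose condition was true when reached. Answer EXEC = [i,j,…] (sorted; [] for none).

0: ✓ CMP  NZCV=1001
1: ✓ SUBLS  r1←0xf8
2: · ADDLE
3: ✓ MOVGT  r1←0xed
4: ✓ CMP  NZCV=1010
5: · SUBPL
6: ✓ MOVCS  r4←0x00
7: · SUBLS
8: ✓ CMP  NZCV=1010
9: · SUBVS
10: ✓ MOVMI  r2←0x34
11: · MOVPL

EXEC = [1,3,6,10]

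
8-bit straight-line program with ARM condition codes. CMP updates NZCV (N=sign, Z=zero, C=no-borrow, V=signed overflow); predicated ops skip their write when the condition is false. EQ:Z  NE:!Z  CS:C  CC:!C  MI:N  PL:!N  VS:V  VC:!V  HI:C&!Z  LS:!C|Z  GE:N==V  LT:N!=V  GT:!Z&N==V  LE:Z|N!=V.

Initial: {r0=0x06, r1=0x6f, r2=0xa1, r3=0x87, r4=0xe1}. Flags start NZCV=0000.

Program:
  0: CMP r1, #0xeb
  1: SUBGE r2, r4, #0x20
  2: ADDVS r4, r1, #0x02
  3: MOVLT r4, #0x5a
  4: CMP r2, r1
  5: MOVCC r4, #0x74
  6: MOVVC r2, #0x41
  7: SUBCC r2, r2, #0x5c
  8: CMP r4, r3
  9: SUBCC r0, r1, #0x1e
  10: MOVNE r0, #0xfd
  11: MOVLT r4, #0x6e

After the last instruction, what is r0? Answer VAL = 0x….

VAL = 0xfd

[0] flags=1001 → (cmp)
[1] flags=1001 GE?T → r2=0xc1
[2] flags=1001 VS?T → r4=0x71
[3] flags=1001 LT?F → skip
[4] flags=0011 → (cmp)
[5] flags=0011 CC?F → skip
[6] flags=0011 VC?F → skip
[7] flags=0011 CC?F → skip
[8] flags=1001 → (cmp)
[9] flags=1001 CC?T → r0=0x51
[10] flags=1001 NE?T → r0=0xfd
[11] flags=1001 LT?F → skip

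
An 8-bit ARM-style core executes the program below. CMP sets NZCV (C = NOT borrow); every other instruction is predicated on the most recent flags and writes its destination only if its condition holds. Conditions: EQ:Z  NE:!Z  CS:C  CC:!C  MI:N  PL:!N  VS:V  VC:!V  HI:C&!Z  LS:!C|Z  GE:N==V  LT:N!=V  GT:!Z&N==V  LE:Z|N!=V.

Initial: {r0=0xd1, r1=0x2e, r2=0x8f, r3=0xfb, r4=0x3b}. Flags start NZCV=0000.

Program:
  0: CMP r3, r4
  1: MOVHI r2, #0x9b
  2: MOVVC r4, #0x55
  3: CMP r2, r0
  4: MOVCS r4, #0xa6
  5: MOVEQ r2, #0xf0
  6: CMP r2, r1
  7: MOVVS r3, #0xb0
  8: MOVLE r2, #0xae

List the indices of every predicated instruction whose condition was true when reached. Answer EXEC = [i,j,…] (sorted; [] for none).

EXEC = [1,2,7,8]

[0] flags=1010 → (cmp)
[1] flags=1010 HI?T → r2=0x9b
[2] flags=1010 VC?T → r4=0x55
[3] flags=1000 → (cmp)
[4] flags=1000 CS?F → skip
[5] flags=1000 EQ?F → skip
[6] flags=0011 → (cmp)
[7] flags=0011 VS?T → r3=0xb0
[8] flags=0011 LE?T → r2=0xae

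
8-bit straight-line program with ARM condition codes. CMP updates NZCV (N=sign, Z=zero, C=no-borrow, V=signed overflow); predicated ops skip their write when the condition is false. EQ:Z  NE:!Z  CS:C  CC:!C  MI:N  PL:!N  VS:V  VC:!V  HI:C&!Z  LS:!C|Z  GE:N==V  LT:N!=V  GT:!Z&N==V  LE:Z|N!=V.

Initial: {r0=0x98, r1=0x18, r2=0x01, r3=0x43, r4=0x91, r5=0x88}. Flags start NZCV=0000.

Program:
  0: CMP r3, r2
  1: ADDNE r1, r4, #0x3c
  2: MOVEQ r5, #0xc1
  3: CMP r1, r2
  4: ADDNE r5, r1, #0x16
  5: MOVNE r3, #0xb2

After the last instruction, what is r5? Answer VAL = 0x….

[0] flags=0010 → (cmp)
[1] flags=0010 NE?T → r1=0xcd
[2] flags=0010 EQ?F → skip
[3] flags=1010 → (cmp)
[4] flags=1010 NE?T → r5=0xe3
[5] flags=1010 NE?T → r3=0xb2

VAL = 0xe3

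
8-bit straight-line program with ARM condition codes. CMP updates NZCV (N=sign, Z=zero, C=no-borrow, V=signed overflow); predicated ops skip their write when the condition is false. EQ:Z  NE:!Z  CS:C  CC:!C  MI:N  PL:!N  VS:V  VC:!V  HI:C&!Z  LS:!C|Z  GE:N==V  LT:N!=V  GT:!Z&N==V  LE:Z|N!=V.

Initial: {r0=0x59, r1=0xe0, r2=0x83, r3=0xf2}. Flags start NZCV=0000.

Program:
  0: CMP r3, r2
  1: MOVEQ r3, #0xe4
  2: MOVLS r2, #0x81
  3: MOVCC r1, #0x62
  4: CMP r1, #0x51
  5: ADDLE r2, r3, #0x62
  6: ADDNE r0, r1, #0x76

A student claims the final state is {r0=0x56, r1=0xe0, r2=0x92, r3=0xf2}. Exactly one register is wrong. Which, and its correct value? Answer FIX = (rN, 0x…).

0: ✓ CMP  NZCV=0010
1: · MOVEQ
2: · MOVLS
3: · MOVCC
4: ✓ CMP  NZCV=1010
5: ✓ ADDLE  r2←0x54
6: ✓ ADDNE  r0←0x56

FIX = (r2, 0x54)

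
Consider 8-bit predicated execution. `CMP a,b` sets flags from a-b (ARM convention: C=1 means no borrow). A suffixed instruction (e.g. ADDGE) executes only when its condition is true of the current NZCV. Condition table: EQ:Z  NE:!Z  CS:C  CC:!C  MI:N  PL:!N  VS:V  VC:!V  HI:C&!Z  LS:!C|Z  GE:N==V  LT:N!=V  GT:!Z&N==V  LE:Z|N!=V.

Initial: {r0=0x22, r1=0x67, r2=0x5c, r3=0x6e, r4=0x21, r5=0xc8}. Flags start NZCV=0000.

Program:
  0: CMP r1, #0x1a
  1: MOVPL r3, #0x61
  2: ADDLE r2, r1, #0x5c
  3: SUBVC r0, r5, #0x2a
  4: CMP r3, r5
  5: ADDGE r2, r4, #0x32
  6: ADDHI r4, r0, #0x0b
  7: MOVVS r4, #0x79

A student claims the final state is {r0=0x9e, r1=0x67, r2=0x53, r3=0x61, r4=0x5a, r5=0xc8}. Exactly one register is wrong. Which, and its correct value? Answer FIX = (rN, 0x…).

FIX = (r4, 0x79)

[0] flags=0010 → (cmp)
[1] flags=0010 PL?T → r3=0x61
[2] flags=0010 LE?F → skip
[3] flags=0010 VC?T → r0=0x9e
[4] flags=1001 → (cmp)
[5] flags=1001 GE?T → r2=0x53
[6] flags=1001 HI?F → skip
[7] flags=1001 VS?T → r4=0x79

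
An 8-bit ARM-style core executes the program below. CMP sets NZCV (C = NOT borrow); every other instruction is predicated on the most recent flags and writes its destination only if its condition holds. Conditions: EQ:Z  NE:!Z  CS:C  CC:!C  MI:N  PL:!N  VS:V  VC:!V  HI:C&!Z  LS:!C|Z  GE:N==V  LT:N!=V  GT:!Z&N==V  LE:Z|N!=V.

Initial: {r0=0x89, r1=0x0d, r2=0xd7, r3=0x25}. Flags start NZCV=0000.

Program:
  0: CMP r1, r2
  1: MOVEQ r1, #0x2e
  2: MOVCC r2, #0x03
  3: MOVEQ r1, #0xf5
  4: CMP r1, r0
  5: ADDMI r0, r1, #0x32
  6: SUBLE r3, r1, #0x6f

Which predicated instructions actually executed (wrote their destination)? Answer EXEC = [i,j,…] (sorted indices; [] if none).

EXEC = [2,5]

0: ✓ CMP  NZCV=0000
1: · MOVEQ
2: ✓ MOVCC  r2←0x03
3: · MOVEQ
4: ✓ CMP  NZCV=1001
5: ✓ ADDMI  r0←0x3f
6: · SUBLE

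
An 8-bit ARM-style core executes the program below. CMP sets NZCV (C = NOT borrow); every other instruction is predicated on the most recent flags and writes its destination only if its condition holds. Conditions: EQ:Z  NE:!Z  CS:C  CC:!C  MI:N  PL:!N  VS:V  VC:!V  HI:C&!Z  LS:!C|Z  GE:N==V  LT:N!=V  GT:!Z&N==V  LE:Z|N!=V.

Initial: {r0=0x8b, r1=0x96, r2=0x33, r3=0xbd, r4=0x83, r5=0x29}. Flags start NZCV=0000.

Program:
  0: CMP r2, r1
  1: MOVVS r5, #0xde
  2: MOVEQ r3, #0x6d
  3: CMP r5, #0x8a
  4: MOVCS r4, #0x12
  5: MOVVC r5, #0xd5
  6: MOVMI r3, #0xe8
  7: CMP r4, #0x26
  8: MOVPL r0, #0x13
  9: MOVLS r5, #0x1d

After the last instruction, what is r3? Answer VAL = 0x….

0: ✓ CMP  NZCV=1001
1: ✓ MOVVS  r5←0xde
2: · MOVEQ
3: ✓ CMP  NZCV=0010
4: ✓ MOVCS  r4←0x12
5: ✓ MOVVC  r5←0xd5
6: · MOVMI
7: ✓ CMP  NZCV=1000
8: · MOVPL
9: ✓ MOVLS  r5←0x1d

VAL = 0xbd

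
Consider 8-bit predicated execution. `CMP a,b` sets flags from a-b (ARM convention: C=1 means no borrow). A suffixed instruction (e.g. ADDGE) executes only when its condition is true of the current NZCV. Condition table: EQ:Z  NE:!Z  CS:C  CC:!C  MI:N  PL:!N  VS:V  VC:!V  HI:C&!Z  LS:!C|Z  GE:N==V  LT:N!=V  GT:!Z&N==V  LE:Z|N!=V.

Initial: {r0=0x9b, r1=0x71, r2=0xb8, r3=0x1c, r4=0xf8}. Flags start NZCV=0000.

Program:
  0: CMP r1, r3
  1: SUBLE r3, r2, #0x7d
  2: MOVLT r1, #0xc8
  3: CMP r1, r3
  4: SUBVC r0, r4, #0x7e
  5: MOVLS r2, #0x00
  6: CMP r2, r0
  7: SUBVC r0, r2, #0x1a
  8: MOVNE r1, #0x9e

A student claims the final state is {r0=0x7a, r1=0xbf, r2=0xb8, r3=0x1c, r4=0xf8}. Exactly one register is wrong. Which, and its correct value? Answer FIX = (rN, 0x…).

0: ✓ CMP  NZCV=0010
1: · SUBLE
2: · MOVLT
3: ✓ CMP  NZCV=0010
4: ✓ SUBVC  r0←0x7a
5: · MOVLS
6: ✓ CMP  NZCV=0011
7: · SUBVC
8: ✓ MOVNE  r1←0x9e

FIX = (r1, 0x9e)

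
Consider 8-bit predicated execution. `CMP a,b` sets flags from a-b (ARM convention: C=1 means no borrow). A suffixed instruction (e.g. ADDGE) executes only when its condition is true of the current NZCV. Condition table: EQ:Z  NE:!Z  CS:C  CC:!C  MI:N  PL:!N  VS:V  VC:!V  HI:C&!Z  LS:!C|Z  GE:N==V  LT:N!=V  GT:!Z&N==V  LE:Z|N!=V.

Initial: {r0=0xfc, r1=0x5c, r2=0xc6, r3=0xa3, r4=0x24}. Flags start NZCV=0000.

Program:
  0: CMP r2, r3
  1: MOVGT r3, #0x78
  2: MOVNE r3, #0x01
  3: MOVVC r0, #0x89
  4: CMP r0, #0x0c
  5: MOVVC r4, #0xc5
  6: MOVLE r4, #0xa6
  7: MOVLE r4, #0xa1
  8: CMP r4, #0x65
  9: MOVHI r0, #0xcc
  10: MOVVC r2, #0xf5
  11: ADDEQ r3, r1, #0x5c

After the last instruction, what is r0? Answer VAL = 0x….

0: ✓ CMP  NZCV=0010
1: ✓ MOVGT  r3←0x78
2: ✓ MOVNE  r3←0x01
3: ✓ MOVVC  r0←0x89
4: ✓ CMP  NZCV=0011
5: · MOVVC
6: ✓ MOVLE  r4←0xa6
7: ✓ MOVLE  r4←0xa1
8: ✓ CMP  NZCV=0011
9: ✓ MOVHI  r0←0xcc
10: · MOVVC
11: · ADDEQ

VAL = 0xcc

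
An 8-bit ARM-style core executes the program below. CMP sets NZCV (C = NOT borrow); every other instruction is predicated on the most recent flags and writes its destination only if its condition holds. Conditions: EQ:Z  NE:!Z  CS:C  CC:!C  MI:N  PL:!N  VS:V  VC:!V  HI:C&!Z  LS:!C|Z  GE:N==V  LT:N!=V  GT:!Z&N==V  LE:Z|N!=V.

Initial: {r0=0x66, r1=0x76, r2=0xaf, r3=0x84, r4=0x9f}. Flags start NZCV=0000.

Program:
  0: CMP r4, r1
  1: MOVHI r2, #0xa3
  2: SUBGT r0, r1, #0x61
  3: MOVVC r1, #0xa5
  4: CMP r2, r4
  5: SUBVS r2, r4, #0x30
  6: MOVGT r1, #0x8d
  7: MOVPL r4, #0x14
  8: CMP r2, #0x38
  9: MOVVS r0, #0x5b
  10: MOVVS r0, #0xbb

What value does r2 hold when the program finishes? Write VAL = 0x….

VAL = 0xa3

0: ✓ CMP  NZCV=0011
1: ✓ MOVHI  r2←0xa3
2: · SUBGT
3: · MOVVC
4: ✓ CMP  NZCV=0010
5: · SUBVS
6: ✓ MOVGT  r1←0x8d
7: ✓ MOVPL  r4←0x14
8: ✓ CMP  NZCV=0011
9: ✓ MOVVS  r0←0x5b
10: ✓ MOVVS  r0←0xbb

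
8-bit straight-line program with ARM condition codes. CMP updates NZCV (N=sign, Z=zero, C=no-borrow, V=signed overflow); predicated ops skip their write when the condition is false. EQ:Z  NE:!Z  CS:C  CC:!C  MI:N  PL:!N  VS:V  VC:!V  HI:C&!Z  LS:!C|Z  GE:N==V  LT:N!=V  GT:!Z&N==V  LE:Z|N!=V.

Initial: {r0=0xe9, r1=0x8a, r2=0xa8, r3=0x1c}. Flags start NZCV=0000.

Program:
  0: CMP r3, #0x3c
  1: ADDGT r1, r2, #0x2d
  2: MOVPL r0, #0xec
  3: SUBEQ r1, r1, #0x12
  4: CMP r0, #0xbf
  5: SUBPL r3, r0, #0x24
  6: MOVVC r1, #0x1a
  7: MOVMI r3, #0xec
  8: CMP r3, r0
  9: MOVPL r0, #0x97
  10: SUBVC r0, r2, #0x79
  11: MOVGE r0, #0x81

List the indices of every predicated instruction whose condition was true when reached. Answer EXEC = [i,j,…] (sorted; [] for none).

0: ✓ CMP  NZCV=1000
1: · ADDGT
2: · MOVPL
3: · SUBEQ
4: ✓ CMP  NZCV=0010
5: ✓ SUBPL  r3←0xc5
6: ✓ MOVVC  r1←0x1a
7: · MOVMI
8: ✓ CMP  NZCV=1000
9: · MOVPL
10: ✓ SUBVC  r0←0x2f
11: · MOVGE

EXEC = [5,6,10]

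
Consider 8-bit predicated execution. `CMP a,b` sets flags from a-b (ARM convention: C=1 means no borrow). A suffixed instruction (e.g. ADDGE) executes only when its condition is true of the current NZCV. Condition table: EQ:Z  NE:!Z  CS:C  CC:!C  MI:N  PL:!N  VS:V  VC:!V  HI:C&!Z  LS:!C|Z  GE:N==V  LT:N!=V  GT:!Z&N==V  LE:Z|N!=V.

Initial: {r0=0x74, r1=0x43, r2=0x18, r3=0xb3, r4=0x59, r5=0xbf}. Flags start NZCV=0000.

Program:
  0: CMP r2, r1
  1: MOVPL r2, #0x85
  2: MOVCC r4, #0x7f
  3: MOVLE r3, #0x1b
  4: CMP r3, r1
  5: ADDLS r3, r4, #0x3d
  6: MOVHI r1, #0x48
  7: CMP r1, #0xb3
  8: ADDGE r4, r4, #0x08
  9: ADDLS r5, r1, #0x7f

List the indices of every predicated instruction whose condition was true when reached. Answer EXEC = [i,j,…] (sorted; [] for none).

EXEC = [2,3,5,8,9]

[0] flags=1000 → (cmp)
[1] flags=1000 PL?F → skip
[2] flags=1000 CC?T → r4=0x7f
[3] flags=1000 LE?T → r3=0x1b
[4] flags=1000 → (cmp)
[5] flags=1000 LS?T → r3=0xbc
[6] flags=1000 HI?F → skip
[7] flags=1001 → (cmp)
[8] flags=1001 GE?T → r4=0x87
[9] flags=1001 LS?T → r5=0xc2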